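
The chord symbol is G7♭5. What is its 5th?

Db

G7♭5 is built on G; its 5th is a diminished 5th above the root.
A fifth above G uses the letter D, and the diminished 5th above G is Db.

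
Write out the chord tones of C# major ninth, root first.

C♯  E♯  G♯  B♯  D♯

C# major ninth is a major ninth built on C♯.
C♯ — root
E♯ — major 3rd
G♯ — perfect 5th
B♯ — major 7th
D♯ — major 9th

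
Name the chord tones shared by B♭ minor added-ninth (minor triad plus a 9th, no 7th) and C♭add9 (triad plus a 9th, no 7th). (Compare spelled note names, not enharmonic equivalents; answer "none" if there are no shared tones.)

B♭ minor added-ninth: Bb Db F C
C♭add9: Cb Eb Gb Db
Common to both → Db.

Db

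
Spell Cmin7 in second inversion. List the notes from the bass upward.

In root position, Cmin7 is C–Eb–G–Bb.
Second inversion puts the fifth (G) in the bass.

G, Bb, C, Eb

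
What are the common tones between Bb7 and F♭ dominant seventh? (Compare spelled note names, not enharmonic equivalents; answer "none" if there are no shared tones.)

Bb7 = Bb, D, F, Ab.
F♭ dominant seventh = Fb, Ab, Cb, Ebb.
Shared: Ab.

Ab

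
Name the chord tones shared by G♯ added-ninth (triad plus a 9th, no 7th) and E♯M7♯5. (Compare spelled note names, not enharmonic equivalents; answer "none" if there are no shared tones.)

none

G♯ added-ninth: G# B# D# A#
E♯M7♯5: E# G## B## D##
Common to both → none.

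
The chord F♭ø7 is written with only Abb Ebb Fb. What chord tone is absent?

F♭ø7 = Fb, Abb, Cbb, Ebb. The voicing lacks the 5th (diminished 5th), Cbb.

Cbb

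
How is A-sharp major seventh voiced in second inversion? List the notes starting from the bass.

E-sharp  G-double-sharp  A-sharp  C-double-sharp

A-sharp major seventh = A-sharp–C-double-sharp–E-sharp–G-double-sharp; second inversion → fifth (E-sharp) lowest.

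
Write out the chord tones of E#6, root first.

E♯, G𝄪, B♯, C𝄪

E#6 is a major sixth built on E♯.
Root: E♯
Major 3rd (3rd): G𝄪
Perfect 5th (5th): B♯
Major 6th (6th): C𝄪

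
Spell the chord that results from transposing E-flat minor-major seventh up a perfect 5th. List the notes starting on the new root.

Transposed root: E-flat → B-flat (perfect 5th up). So we spell B-flat minor-major seventh:
root → B-flat
3rd (minor 3rd) → D-flat
5th (perfect 5th) → F
7th (major 7th) → A

B-flat D-flat F A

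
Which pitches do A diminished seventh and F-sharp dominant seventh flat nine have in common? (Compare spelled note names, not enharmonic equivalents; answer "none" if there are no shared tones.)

none

A diminished seventh: A C E-flat G-flat
F-sharp dominant seventh flat nine: F-sharp A-sharp C-sharp E G
Common to both → none.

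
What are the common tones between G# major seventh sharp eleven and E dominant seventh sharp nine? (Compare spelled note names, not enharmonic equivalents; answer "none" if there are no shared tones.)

G-sharp, F-double-sharp

G# major seventh sharp eleven: G-sharp B-sharp D-sharp F-double-sharp C-double-sharp
E dominant seventh sharp nine: E G-sharp B D F-double-sharp
Common to both → G-sharp, F-double-sharp.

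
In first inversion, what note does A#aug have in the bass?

C##

A#aug = A#–C##–E##. First inversion → third in the bass = C##.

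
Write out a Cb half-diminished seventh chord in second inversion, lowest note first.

Gbb – Bbb – Cb – Ebb

In root position, Cb half-diminished seventh is Cb–Ebb–Gbb–Bbb.
Second inversion puts the fifth (Gbb) in the bass.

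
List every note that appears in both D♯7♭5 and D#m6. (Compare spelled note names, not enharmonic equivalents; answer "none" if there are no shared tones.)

D♯7♭5: D# F## A C#
D#m6: D# F# A# B#
Common to both → D#.

D#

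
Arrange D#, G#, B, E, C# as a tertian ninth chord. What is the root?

C#

Arranged so that each adjacent pair is a third by letter name: C# – E – G# – B – D#.
The bottom of that stack, C#, is the root (this is C# minor ninth).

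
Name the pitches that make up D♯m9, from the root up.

D♯, F♯, A♯, C♯, E♯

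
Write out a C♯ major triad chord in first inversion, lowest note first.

E-sharp G-sharp C-sharp

C♯ major triad = C-sharp–E-sharp–G-sharp; first inversion → third (E-sharp) lowest.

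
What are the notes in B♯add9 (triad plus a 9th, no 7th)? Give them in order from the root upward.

Root B#, quality added-ninth:
root → B#
3rd (major 3rd) → D##
5th (perfect 5th) → F##
9th (major 9th) → C##

B# D## F## C##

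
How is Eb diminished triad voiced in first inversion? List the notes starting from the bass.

In root position, Eb diminished triad is Eb–Gb–Bbb.
First inversion puts the third (Gb) in the bass.

Gb, Bbb, Eb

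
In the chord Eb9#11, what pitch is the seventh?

D♭

Root of Eb9#11 = E♭. The 7th is a minor 7th: E♭ up a minor 7th → D♭.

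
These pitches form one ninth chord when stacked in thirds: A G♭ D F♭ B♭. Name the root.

Arranged so that each adjacent pair is a third by letter name: G♭ – B♭ – D – F♭ – A.
The bottom of that stack, G♭, is the root (this is G♭ dominant seventh sharp nine sharp five).

G♭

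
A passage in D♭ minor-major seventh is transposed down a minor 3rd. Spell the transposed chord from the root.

A minor 3rd down from D-flat is B-flat, so the new chord is B-flat minor-major seventh.
Root: B-flat
Minor 3rd (3rd): D-flat
Perfect 5th (5th): F
Major 7th (7th): A

B-flat  D-flat  F  A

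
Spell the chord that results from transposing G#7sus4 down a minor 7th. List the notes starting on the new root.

A minor 7th down from G# is A#, so the new chord is A# dominant seventh suspended fourth.
A# — root
D# — perfect 4th
E# — perfect 5th
G# — minor 7th

A#, D#, E#, G#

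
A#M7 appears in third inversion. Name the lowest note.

G##

A#M7 = A#–C##–E#–G##. Third inversion → seventh in the bass = G##.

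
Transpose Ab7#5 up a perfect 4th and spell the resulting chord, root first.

Ab up a perfect 4th → Db. New chord: Db augmented seventh.
- root: Db
- major 3rd: F
- augmented 5th: A
- minor 7th: Cb

Db, F, A, Cb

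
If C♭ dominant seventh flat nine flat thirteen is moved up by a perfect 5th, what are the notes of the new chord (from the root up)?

Gb  Bb  Db  Fb  Abb  Ebb

A perfect 5th up from Cb is Gb, so the new chord is Gb dominant seventh flat nine flat thirteen.
Root: Gb
Major 3rd (3rd): Bb
Perfect 5th (5th): Db
Minor 7th (7th): Fb
Minor 9th (9th): Abb
Minor 13th (13th): Ebb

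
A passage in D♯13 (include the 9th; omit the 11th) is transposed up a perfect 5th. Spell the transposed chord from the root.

A#, C##, E#, G#, B#, F##

A perfect 5th up from D# is A#, so the new chord is A# dominant thirteenth.
A# — root
C## — major 3rd
E# — perfect 5th
G# — minor 7th
B# — major 9th
F## — major 13th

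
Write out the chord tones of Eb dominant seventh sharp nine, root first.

E-flat, G, B-flat, D-flat, F-sharp

Eb dominant seventh sharp nine is a dominant seventh sharp nine built on E-flat.
root → E-flat
3rd (major 3rd) → G
5th (perfect 5th) → B-flat
7th (minor 7th) → D-flat
9th (augmented 9th) → F-sharp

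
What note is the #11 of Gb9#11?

C

Root of Gb9#11 = Gb. The 11th is an augmented 11th: Gb up an augmented 11th → C.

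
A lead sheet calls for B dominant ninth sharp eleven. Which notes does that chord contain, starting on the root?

B, D#, F#, A, C#, E#

B dominant ninth sharp eleven is a dominant ninth sharp eleven built on B.
- root: B
- major 3rd: D#
- perfect 5th: F#
- minor 7th: A
- major 9th: C#
- augmented 11th: E#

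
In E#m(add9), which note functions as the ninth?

E#m(add9) is built on E#; its 9th is a major 9th above the root.
A second above E uses the letter F, and the major 9th above E# is F##.

F##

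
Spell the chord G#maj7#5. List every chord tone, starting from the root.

G#  B#  D##  F##

G#maj7#5 is an augmented major seventh built on G#.
- root: G#
- major 3rd: B#
- augmented 5th: D##
- major 7th: F##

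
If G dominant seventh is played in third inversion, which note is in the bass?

G dominant seventh in root position is G–B–D–F.
Third inversion places the seventh in the bass, which is F.

F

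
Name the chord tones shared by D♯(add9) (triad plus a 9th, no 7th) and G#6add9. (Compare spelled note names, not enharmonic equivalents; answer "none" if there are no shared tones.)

D#, A#, E#

D♯(add9): D# F## A# E#
G#6add9: G# B# D# E# A#
Common to both → D#, A#, E#.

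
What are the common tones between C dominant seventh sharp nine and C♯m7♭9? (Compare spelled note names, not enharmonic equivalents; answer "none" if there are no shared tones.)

C dominant seventh sharp nine = C, E, G, Bb, D#.
C♯m7♭9 = C#, E, G#, B, D.
Shared: E.

E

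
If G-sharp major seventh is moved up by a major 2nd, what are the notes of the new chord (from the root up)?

A# – C## – E# – G##

A major 2nd up from G# is A#, so the new chord is A# major seventh.
root → A#
3rd (major 3rd) → C##
5th (perfect 5th) → E#
7th (major 7th) → G##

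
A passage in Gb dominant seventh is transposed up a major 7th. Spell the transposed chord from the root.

Gb up a major 7th → F. New chord: F dominant seventh.
root → F
3rd (major 3rd) → A
5th (perfect 5th) → C
7th (minor 7th) → Eb

F A C Eb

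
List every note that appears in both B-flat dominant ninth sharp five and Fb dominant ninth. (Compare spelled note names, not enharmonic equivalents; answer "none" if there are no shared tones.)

B-flat dominant ninth sharp five = B-flat, D, F-sharp, A-flat, C.
Fb dominant ninth = F-flat, A-flat, C-flat, E-double-flat, G-flat.
Shared: A-flat.

A-flat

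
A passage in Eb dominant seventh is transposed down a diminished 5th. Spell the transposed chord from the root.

A diminished 5th down from Eb is A, so the new chord is A dominant seventh.
root → A
3rd (major 3rd) → C#
5th (perfect 5th) → E
7th (minor 7th) → G

A  C#  E  G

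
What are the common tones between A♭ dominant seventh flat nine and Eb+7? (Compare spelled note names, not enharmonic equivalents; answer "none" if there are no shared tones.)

Eb

A♭ dominant seventh flat nine = Ab, C, Eb, Gb, Bbb.
Eb+7 = Eb, G, B, Db.
Shared: Eb.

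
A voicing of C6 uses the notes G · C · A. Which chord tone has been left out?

The full C6 chord is C, E, G, A.
Comparing with the voicing, the major 3rd (3rd) — E — is absent.

E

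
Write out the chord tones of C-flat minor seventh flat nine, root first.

C-flat, E-double-flat, G-flat, B-double-flat, D-double-flat

C-flat minor seventh flat nine is a minor seventh flat nine built on C-flat.
Root: C-flat
Minor 3rd (3rd): E-double-flat
Perfect 5th (5th): G-flat
Minor 7th (7th): B-double-flat
Minor 9th (9th): D-double-flat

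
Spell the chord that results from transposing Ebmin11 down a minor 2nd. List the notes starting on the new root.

A minor 2nd down from Eb is D, so the new chord is D minor eleventh.
root → D
3rd (minor 3rd) → F
5th (perfect 5th) → A
7th (minor 7th) → C
9th (major 9th) → E
11th (perfect 11th) → G

D, F, A, C, E, G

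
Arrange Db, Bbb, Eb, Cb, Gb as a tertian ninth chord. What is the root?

Cb

Stacking in thirds gives Cb – Eb – Gb – Bbb – Db, so Cb is the root — Cb dominant ninth.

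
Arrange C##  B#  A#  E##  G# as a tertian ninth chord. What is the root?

Stacking in thirds gives A# – C## – E## – G# – B#, so A# is the root — A# dominant ninth sharp five.

A#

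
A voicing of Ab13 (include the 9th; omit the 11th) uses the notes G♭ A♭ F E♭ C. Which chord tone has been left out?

B♭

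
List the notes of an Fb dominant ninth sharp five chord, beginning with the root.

F-flat, A-flat, C, E-double-flat, G-flat

Fb dominant ninth sharp five is a dominant ninth sharp five built on F-flat.
root → F-flat
3rd (major 3rd) → A-flat
5th (augmented 5th) → C
7th (minor 7th) → E-double-flat
9th (major 9th) → G-flat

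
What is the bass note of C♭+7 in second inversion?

G

C♭+7 in root position is Cb–Eb–G–Bbb.
Second inversion places the fifth in the bass, which is G.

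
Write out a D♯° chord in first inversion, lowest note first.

F#, A, D#

In root position, D♯° is D#–F#–A.
First inversion puts the third (F#) in the bass.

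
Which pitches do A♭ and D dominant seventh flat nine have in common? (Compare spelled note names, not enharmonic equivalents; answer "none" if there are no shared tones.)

A♭ = A♭, C, E♭.
D dominant seventh flat nine = D, F♯, A, C, E♭.
Shared: C, E♭.

C E♭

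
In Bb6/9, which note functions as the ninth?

C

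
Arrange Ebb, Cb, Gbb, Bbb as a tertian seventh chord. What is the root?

Stacking in thirds gives Cb – Ebb – Gbb – Bbb, so Cb is the root — Cb half-diminished seventh.

Cb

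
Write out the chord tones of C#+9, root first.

C♯ E♯ G𝄪 B D♯

C#+9 is a dominant ninth sharp five built on C♯.
- root: C♯
- major 3rd: E♯
- augmented 5th: G𝄪
- minor 7th: B
- major 9th: D♯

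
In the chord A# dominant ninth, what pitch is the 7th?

G#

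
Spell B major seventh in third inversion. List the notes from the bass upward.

A-sharp B D-sharp F-sharp

In root position, B major seventh is B–D-sharp–F-sharp–A-sharp.
Third inversion puts the seventh (A-sharp) in the bass.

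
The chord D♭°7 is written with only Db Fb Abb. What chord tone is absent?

Cbb

The full D♭°7 chord is Db, Fb, Abb, Cbb.
Comparing with the voicing, the diminished 7th (7th) — Cbb — is absent.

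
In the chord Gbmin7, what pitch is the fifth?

Gbmin7 is built on Gb; its 5th is a perfect 5th above the root.
A fifth above G uses the letter D, and the perfect 5th above Gb is Db.

Db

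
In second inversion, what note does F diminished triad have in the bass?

F diminished triad = F–A♭–C♭. Second inversion → fifth in the bass = C♭.

C♭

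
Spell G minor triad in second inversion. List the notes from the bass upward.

D G Bb

In root position, G minor triad is G–Bb–D.
Second inversion puts the fifth (D) in the bass.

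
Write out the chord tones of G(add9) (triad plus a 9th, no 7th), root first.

G(add9): added-ninth on G.
G — root
B — major 3rd
D — perfect 5th
A — major 9th

G, B, D, A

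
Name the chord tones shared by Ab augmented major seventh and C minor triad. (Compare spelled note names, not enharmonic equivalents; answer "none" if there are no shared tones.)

C – G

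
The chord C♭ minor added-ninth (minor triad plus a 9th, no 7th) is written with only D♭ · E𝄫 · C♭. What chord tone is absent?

G♭

The full C♭ minor added-ninth chord is C♭, E𝄫, G♭, D♭.
Comparing with the voicing, the perfect 5th (5th) — G♭ — is absent.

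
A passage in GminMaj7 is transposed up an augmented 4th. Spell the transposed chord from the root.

C♯  E  G♯  B♯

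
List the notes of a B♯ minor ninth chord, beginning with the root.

B-sharp, D-sharp, F-double-sharp, A-sharp, C-double-sharp

B♯ minor ninth is a minor ninth built on B-sharp.
B-sharp — root
D-sharp — minor 3rd
F-double-sharp — perfect 5th
A-sharp — minor 7th
C-double-sharp — major 9th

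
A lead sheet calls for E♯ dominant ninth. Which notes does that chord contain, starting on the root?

E♯ dominant ninth is a dominant ninth built on E-sharp.
root → E-sharp
3rd (major 3rd) → G-double-sharp
5th (perfect 5th) → B-sharp
7th (minor 7th) → D-sharp
9th (major 9th) → F-double-sharp

E-sharp, G-double-sharp, B-sharp, D-sharp, F-double-sharp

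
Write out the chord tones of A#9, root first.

Root A#, quality dominant ninth:
A# — root
C## — major 3rd
E# — perfect 5th
G# — minor 7th
B# — major 9th

A#, C##, E#, G#, B#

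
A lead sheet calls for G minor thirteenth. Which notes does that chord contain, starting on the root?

G Bb D F A C E

G minor thirteenth: minor thirteenth on G.
root → G
3rd (minor 3rd) → Bb
5th (perfect 5th) → D
7th (minor 7th) → F
9th (major 9th) → A
11th (perfect 11th) → C
13th (major 13th) → E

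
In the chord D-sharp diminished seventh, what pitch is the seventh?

Root of D-sharp diminished seventh = D#. The 7th is a diminished 7th: D# up a diminished 7th → C.

C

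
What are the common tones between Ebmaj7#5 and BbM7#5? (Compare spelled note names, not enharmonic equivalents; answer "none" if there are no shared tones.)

D

Ebmaj7#5 = E♭, G, B, D.
BbM7#5 = B♭, D, F♯, A.
Shared: D.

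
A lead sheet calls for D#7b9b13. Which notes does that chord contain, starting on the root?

Root D♯, quality dominant seventh flat nine flat thirteen:
root → D♯
3rd (major 3rd) → F𝄪
5th (perfect 5th) → A♯
7th (minor 7th) → C♯
9th (minor 9th) → E
13th (minor 13th) → B

D♯, F𝄪, A♯, C♯, E, B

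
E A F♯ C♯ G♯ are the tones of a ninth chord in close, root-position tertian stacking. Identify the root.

Stacking in thirds gives F♯ – A – C♯ – E – G♯, so F♯ is the root — F♯ minor ninth.

F♯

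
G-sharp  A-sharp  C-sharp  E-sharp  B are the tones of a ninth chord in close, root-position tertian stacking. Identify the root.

Stacking in thirds gives A-sharp – C-sharp – E-sharp – G-sharp – B, so A-sharp is the root — A-sharp minor seventh flat nine.

A-sharp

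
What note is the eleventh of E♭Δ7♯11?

Root of E♭Δ7♯11 = Eb. The 11th is an augmented 11th: Eb up an augmented 11th → A.

A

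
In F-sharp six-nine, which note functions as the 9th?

Root of F-sharp six-nine = F-sharp. The 9th is a major 9th: F-sharp up a major 9th → G-sharp.

G-sharp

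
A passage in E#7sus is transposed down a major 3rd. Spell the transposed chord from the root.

C#, F#, G#, B

Transposed root: E# → C# (major 3rd down). So we spell C# dominant seventh suspended fourth:
root → C#
4th (perfect 4th) → F#
5th (perfect 5th) → G#
7th (minor 7th) → B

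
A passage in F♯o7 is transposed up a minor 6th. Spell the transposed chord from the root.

F♯ up a minor 6th → D. New chord: D diminished seventh.
root → D
3rd (minor 3rd) → F
5th (diminished 5th) → A♭
7th (diminished 7th) → C♭

D, F, A♭, C♭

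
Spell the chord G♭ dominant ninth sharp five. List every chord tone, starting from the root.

G-flat, B-flat, D, F-flat, A-flat

G♭ dominant ninth sharp five is a dominant ninth sharp five built on G-flat.
Root: G-flat
Major 3rd (3rd): B-flat
Augmented 5th (5th): D
Minor 7th (7th): F-flat
Major 9th (9th): A-flat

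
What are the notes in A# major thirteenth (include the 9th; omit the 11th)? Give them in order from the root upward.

A# major thirteenth: major thirteenth on A-sharp.
root → A-sharp
3rd (major 3rd) → C-double-sharp
5th (perfect 5th) → E-sharp
7th (major 7th) → G-double-sharp
9th (major 9th) → B-sharp
13th (major 13th) → F-double-sharp

A-sharp  C-double-sharp  E-sharp  G-double-sharp  B-sharp  F-double-sharp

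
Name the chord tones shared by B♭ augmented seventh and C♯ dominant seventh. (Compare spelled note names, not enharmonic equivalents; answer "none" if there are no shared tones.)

none

B♭ augmented seventh = B-flat, D, F-sharp, A-flat.
C♯ dominant seventh = C-sharp, E-sharp, G-sharp, B.
Shared: none.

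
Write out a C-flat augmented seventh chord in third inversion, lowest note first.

B-double-flat C-flat E-flat G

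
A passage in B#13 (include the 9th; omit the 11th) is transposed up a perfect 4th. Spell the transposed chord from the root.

E#  G##  B#  D#  F##  C##

A perfect 4th up from B# is E#, so the new chord is E# dominant thirteenth.
- root: E#
- major 3rd: G##
- perfect 5th: B#
- minor 7th: D#
- major 9th: F##
- major 13th: C##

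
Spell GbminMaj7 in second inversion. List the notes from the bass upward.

GbminMaj7 = G♭–B𝄫–D♭–F; second inversion → fifth (D♭) lowest.

D♭ – F – G♭ – B𝄫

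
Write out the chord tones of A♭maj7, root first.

Root Ab, quality major seventh:
Root: Ab
Major 3rd (3rd): C
Perfect 5th (5th): Eb
Major 7th (7th): G

Ab – C – Eb – G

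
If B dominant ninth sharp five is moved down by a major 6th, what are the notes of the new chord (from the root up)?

D, F-sharp, A-sharp, C, E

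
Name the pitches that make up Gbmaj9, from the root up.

Gb, Bb, Db, F, Ab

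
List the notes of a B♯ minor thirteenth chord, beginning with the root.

Root B#, quality minor thirteenth:
- root: B#
- minor 3rd: D#
- perfect 5th: F##
- minor 7th: A#
- major 9th: C##
- perfect 11th: E#
- major 13th: G##

B#, D#, F##, A#, C##, E#, G##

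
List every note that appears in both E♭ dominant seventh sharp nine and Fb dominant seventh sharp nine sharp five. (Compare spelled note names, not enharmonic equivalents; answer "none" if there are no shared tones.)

G

E♭ dominant seventh sharp nine: Eb G Bb Db F#
Fb dominant seventh sharp nine sharp five: Fb Ab C Ebb G
Common to both → G.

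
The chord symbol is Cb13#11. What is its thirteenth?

Cb13#11 is built on Cb; its 13th is a major 13th above the root.
A sixth above C uses the letter A, and the major 13th above Cb is Ab.

Ab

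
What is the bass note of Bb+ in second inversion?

Bb+ = Bb–D–F#. Second inversion → fifth in the bass = F#.

F#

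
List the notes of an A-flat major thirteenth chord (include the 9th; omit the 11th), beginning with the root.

Root A♭, quality major thirteenth:
root → A♭
3rd (major 3rd) → C
5th (perfect 5th) → E♭
7th (major 7th) → G
9th (major 9th) → B♭
13th (major 13th) → F

A♭, C, E♭, G, B♭, F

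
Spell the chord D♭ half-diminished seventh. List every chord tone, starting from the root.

D-flat – F-flat – A-double-flat – C-flat

D♭ half-diminished seventh is a half-diminished seventh built on D-flat.
root → D-flat
3rd (minor 3rd) → F-flat
5th (diminished 5th) → A-double-flat
7th (minor 7th) → C-flat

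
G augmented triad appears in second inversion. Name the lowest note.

D#

G augmented triad in root position is G–B–D#.
Second inversion places the fifth in the bass, which is D#.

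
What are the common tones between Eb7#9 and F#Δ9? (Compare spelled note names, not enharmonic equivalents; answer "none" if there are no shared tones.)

Eb7#9 = Eb, G, Bb, Db, F#.
F#Δ9 = F#, A#, C#, E#, G#.
Shared: F#.

F#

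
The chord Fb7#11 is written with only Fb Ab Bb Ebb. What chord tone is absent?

Cb

Fb7#11 = Fb, Ab, Cb, Ebb, Bb. The voicing lacks the 5th (perfect 5th), Cb.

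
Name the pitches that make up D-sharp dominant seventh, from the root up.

Root D#, quality dominant seventh:
D# — root
F## — major 3rd
A# — perfect 5th
C# — minor 7th

D#, F##, A#, C#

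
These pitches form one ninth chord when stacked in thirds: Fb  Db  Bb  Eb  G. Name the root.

Stacking in thirds gives Eb – G – Bb – Db – Fb, so Eb is the root — Eb dominant seventh flat nine.

Eb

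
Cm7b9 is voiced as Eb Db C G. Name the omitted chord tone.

Bb

The full Cm7b9 chord is C, Eb, G, Bb, Db.
Comparing with the voicing, the minor 7th (7th) — Bb — is absent.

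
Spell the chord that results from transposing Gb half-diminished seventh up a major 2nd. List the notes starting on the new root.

Ab, Cb, Ebb, Gb

A major 2nd up from Gb is Ab, so the new chord is Ab half-diminished seventh.
- root: Ab
- minor 3rd: Cb
- diminished 5th: Ebb
- minor 7th: Gb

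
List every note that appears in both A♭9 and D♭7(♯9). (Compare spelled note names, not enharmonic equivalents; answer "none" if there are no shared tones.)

A♭9: A♭ C E♭ G♭ B♭
D♭7(♯9): D♭ F A♭ C♭ E
Common to both → A♭.

A♭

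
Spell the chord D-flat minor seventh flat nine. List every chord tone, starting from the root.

Db, Fb, Ab, Cb, Ebb

D-flat minor seventh flat nine is a minor seventh flat nine built on Db.
Db — root
Fb — minor 3rd
Ab — perfect 5th
Cb — minor 7th
Ebb — minor 9th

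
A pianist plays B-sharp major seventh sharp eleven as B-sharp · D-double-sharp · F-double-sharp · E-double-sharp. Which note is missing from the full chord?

The full B-sharp major seventh sharp eleven chord is B-sharp, D-double-sharp, F-double-sharp, A-double-sharp, E-double-sharp.
Comparing with the voicing, the major 7th (7th) — A-double-sharp — is absent.

A-double-sharp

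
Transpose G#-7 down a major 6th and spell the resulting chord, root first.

B D F# A

A major 6th down from G# is B, so the new chord is B minor seventh.
root → B
3rd (minor 3rd) → D
5th (perfect 5th) → F#
7th (minor 7th) → A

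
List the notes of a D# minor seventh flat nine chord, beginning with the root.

D-sharp – F-sharp – A-sharp – C-sharp – E

Root D-sharp, quality minor seventh flat nine:
Root: D-sharp
Minor 3rd (3rd): F-sharp
Perfect 5th (5th): A-sharp
Minor 7th (7th): C-sharp
Minor 9th (9th): E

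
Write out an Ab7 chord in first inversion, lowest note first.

In root position, Ab7 is Ab–C–Eb–Gb.
First inversion puts the third (C) in the bass.

C – Eb – Gb – Ab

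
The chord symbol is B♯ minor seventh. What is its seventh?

A-sharp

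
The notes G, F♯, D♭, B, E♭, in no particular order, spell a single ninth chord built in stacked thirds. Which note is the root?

E♭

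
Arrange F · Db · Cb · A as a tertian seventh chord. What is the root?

Stacking in thirds gives Db – F – A – Cb, so Db is the root — Db augmented seventh.

Db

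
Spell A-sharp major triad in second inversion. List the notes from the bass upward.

A-sharp major triad = A-sharp–C-double-sharp–E-sharp; second inversion → fifth (E-sharp) lowest.

E-sharp A-sharp C-double-sharp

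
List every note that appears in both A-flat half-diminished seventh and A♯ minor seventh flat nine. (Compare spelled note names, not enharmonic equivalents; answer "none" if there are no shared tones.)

none

A-flat half-diminished seventh: A-flat C-flat E-double-flat G-flat
A♯ minor seventh flat nine: A-sharp C-sharp E-sharp G-sharp B
Common to both → none.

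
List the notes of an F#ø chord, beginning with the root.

F# – A – C – E

F#ø: half-diminished seventh on F#.
F# — root
A — minor 3rd
C — diminished 5th
E — minor 7th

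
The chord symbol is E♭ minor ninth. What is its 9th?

F

E♭ minor ninth is built on E-flat; its 9th is a major 9th above the root.
A second above E uses the letter F, and the major 9th above E-flat is F.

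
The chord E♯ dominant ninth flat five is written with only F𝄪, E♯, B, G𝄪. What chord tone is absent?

D♯

The full E♯ dominant ninth flat five chord is E♯, G𝄪, B, D♯, F𝄪.
Comparing with the voicing, the minor 7th (7th) — D♯ — is absent.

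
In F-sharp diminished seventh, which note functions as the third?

A

F-sharp diminished seventh is built on F-sharp; its 3rd is a minor 3rd above the root.
A third above F uses the letter A, and the minor 3rd above F-sharp is A.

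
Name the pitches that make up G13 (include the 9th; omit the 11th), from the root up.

G B D F A E

Root G, quality dominant thirteenth:
Root: G
Major 3rd (3rd): B
Perfect 5th (5th): D
Minor 7th (7th): F
Major 9th (9th): A
Major 13th (13th): E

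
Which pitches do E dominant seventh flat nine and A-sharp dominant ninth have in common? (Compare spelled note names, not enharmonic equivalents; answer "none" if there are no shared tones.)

E dominant seventh flat nine: E G♯ B D F
A-sharp dominant ninth: A♯ C𝄪 E♯ G♯ B♯
Common to both → G♯.

G♯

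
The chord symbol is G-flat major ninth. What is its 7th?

Root of G-flat major ninth = G-flat. The 7th is a major 7th: G-flat up a major 7th → F.

F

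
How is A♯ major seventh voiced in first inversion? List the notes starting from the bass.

C-double-sharp, E-sharp, G-double-sharp, A-sharp

A♯ major seventh = A-sharp–C-double-sharp–E-sharp–G-double-sharp; first inversion → third (C-double-sharp) lowest.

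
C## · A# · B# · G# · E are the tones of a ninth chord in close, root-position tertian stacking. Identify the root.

A#

Stacking in thirds gives A# – C## – E – G# – B#, so A# is the root — A# dominant ninth flat five.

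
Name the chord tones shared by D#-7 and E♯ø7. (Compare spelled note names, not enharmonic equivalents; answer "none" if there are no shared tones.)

D#-7: D# F# A# C#
E♯ø7: E# G# B D#
Common to both → D#.

D#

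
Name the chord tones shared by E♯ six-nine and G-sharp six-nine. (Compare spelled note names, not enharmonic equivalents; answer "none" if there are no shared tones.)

E-sharp B-sharp

E♯ six-nine: E-sharp G-double-sharp B-sharp C-double-sharp F-double-sharp
G-sharp six-nine: G-sharp B-sharp D-sharp E-sharp A-sharp
Common to both → E-sharp, B-sharp.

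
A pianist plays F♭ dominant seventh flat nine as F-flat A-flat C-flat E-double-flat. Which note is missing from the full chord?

G-double-flat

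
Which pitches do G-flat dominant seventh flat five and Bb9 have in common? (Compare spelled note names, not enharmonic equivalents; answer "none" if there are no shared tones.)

Bb

G-flat dominant seventh flat five = Gb, Bb, Dbb, Fb.
Bb9 = Bb, D, F, Ab, C.
Shared: Bb.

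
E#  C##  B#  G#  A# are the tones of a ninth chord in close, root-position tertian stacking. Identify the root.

Stacking in thirds gives A# – C## – E# – G# – B#, so A# is the root — A# dominant ninth.

A#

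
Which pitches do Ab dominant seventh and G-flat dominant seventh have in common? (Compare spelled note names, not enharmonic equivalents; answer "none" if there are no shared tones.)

Ab dominant seventh: A-flat C E-flat G-flat
G-flat dominant seventh: G-flat B-flat D-flat F-flat
Common to both → G-flat.

G-flat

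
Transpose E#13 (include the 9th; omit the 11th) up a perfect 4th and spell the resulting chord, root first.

A#, C##, E#, G#, B#, F##

E# up a perfect 4th → A#. New chord: A# dominant thirteenth.
Root: A#
Major 3rd (3rd): C##
Perfect 5th (5th): E#
Minor 7th (7th): G#
Major 9th (9th): B#
Major 13th (13th): F##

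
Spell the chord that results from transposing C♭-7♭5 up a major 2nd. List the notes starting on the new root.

C♭ up a major 2nd → D♭. New chord: D♭ half-diminished seventh.
D♭ — root
F♭ — minor 3rd
A𝄫 — diminished 5th
C♭ — minor 7th

D♭  F♭  A𝄫  C♭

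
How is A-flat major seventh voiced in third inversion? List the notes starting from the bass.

G, Ab, C, Eb

In root position, A-flat major seventh is Ab–C–Eb–G.
Third inversion puts the seventh (G) in the bass.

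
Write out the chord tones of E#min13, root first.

E#, G#, B#, D#, F##, A#, C##

E#min13: minor thirteenth on E#.
- root: E#
- minor 3rd: G#
- perfect 5th: B#
- minor 7th: D#
- major 9th: F##
- perfect 11th: A#
- major 13th: C##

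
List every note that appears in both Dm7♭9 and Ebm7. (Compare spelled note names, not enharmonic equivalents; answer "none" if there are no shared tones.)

Eb

Dm7♭9: D F A C Eb
Ebm7: Eb Gb Bb Db
Common to both → Eb.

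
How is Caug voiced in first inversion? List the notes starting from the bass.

In root position, Caug is C–E–G♯.
First inversion puts the third (E) in the bass.

E, G♯, C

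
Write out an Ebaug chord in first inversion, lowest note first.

Ebaug = Eb–G–B; first inversion → third (G) lowest.

G, B, Eb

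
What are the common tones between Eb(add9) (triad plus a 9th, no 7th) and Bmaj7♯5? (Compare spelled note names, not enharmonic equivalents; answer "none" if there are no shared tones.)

none

Eb(add9) = E♭, G, B♭, F.
Bmaj7♯5 = B, D♯, F𝄪, A♯.
Shared: none.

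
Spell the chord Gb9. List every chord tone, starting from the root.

G♭, B♭, D♭, F♭, A♭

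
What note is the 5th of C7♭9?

G

C7♭9 is built on C; its 5th is a perfect 5th above the root.
A fifth above C uses the letter G, and the perfect 5th above C is G.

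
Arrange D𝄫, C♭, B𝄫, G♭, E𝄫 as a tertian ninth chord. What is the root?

Arranged so that each adjacent pair is a third by letter name: C♭ – E𝄫 – G♭ – B𝄫 – D𝄫.
The bottom of that stack, C♭, is the root (this is C♭ minor seventh flat nine).

C♭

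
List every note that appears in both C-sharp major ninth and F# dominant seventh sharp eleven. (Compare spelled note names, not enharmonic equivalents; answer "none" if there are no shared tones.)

C-sharp major ninth: C# E# G# B# D#
F# dominant seventh sharp eleven: F# A# C# E B#
Common to both → C#, B#.

C#, B#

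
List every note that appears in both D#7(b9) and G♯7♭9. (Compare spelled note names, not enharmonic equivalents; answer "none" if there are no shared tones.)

D#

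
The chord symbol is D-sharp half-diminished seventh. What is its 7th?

C#

Root of D-sharp half-diminished seventh = D#. The 7th is a minor 7th: D# up a minor 7th → C#.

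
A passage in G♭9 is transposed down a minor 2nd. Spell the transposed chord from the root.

F, A, C, Eb, G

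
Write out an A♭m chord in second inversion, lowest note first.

Eb, Ab, Cb

A♭m = Ab–Cb–Eb; second inversion → fifth (Eb) lowest.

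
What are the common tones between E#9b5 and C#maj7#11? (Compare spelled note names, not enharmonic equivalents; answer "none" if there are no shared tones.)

E#9b5: E♯ G𝄪 B D♯ F𝄪
C#maj7#11: C♯ E♯ G♯ B♯ F𝄪
Common to both → E♯, F𝄪.

E♯  F𝄪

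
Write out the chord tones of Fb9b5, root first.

Fb9b5: dominant ninth flat five on F♭.
root → F♭
3rd (major 3rd) → A♭
5th (diminished 5th) → C𝄫
7th (minor 7th) → E𝄫
9th (major 9th) → G♭

F♭  A♭  C𝄫  E𝄫  G♭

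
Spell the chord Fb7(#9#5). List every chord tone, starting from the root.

Fb, Ab, C, Ebb, G

Root Fb, quality dominant seventh sharp nine sharp five:
Fb — root
Ab — major 3rd
C — augmented 5th
Ebb — minor 7th
G — augmented 9th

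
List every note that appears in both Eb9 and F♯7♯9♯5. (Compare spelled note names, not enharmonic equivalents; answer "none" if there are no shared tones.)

Eb9: Eb G Bb Db F
F♯7♯9♯5: F# A# C## E G##
Common to both → none.

none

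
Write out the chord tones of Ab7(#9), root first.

Ab C Eb Gb B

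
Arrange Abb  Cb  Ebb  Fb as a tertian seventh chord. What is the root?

Arranged so that each adjacent pair is a third by letter name: Fb – Abb – Cb – Ebb.
The bottom of that stack, Fb, is the root (this is Fb minor seventh).

Fb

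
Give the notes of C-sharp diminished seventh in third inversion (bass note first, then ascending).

C-sharp diminished seventh = C#–E–G–Bb; third inversion → seventh (Bb) lowest.

Bb  C#  E  G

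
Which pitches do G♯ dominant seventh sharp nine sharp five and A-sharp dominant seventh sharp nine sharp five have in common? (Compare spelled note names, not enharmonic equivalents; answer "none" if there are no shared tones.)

G♯ dominant seventh sharp nine sharp five = G-sharp, B-sharp, D-double-sharp, F-sharp, A-double-sharp.
A-sharp dominant seventh sharp nine sharp five = A-sharp, C-double-sharp, E-double-sharp, G-sharp, B-double-sharp.
Shared: G-sharp.

G-sharp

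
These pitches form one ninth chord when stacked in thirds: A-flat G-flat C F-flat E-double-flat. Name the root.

Stacking in thirds gives F-flat – A-flat – C – E-double-flat – G-flat, so F-flat is the root — F-flat dominant ninth sharp five.

F-flat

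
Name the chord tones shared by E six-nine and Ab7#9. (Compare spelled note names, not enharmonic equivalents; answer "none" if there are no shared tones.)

E six-nine: E G♯ B C♯ F♯
Ab7#9: A♭ C E♭ G♭ B
Common to both → B.

B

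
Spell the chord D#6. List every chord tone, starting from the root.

D#6 is a major sixth built on D#.
root → D#
3rd (major 3rd) → F##
5th (perfect 5th) → A#
6th (major 6th) → B#

D# F## A# B#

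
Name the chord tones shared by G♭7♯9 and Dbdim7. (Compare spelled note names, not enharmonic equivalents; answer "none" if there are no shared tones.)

G♭7♯9: G♭ B♭ D♭ F♭ A
Dbdim7: D♭ F♭ A𝄫 C𝄫
Common to both → D♭, F♭.

D♭ F♭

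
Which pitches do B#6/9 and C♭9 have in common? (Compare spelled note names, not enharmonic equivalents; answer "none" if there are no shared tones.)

B#6/9: B♯ D𝄪 F𝄪 G𝄪 C𝄪
C♭9: C♭ E♭ G♭ B𝄫 D♭
Common to both → none.

none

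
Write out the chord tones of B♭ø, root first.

B♭ø is a half-diminished seventh built on Bb.
Bb — root
Db — minor 3rd
Fb — diminished 5th
Ab — minor 7th

Bb – Db – Fb – Ab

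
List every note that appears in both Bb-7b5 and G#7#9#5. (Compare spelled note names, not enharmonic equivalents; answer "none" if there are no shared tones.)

Bb-7b5: Bb Db Fb Ab
G#7#9#5: G# B# D## F# A##
Common to both → none.

none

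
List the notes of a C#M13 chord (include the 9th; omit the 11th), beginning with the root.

C#, E#, G#, B#, D#, A#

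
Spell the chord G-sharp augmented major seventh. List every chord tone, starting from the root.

G-sharp – B-sharp – D-double-sharp – F-double-sharp

G-sharp augmented major seventh is an augmented major seventh built on G-sharp.
G-sharp — root
B-sharp — major 3rd
D-double-sharp — augmented 5th
F-double-sharp — major 7th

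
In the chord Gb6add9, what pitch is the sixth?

E♭

Root of Gb6add9 = G♭. The 6th is a major 6th: G♭ up a major 6th → E♭.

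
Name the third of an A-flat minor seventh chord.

A-flat minor seventh is built on Ab; its 3rd is a minor 3rd above the root.
A third above A uses the letter C, and the minor 3rd above Ab is Cb.

Cb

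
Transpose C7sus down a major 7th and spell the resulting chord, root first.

Db Gb Ab Cb

A major 7th down from C is Db, so the new chord is Db dominant seventh suspended fourth.
root → Db
4th (perfect 4th) → Gb
5th (perfect 5th) → Ab
7th (minor 7th) → Cb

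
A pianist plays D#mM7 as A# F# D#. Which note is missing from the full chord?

D#mM7 = D#, F#, A#, C##. The voicing lacks the 7th (major 7th), C##.

C##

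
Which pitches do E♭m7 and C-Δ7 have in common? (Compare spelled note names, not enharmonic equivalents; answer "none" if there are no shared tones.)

E♭m7: Eb Gb Bb Db
C-Δ7: C Eb G B
Common to both → Eb.

Eb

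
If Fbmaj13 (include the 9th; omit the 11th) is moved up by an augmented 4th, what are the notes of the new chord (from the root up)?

An augmented 4th up from Fb is Bb, so the new chord is Bb major thirteenth.
Root: Bb
Major 3rd (3rd): D
Perfect 5th (5th): F
Major 7th (7th): A
Major 9th (9th): C
Major 13th (13th): G

Bb – D – F – A – C – G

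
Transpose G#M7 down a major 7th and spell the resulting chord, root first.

A major 7th down from G♯ is A, so the new chord is A major seventh.
- root: A
- major 3rd: C♯
- perfect 5th: E
- major 7th: G♯

A, C♯, E, G♯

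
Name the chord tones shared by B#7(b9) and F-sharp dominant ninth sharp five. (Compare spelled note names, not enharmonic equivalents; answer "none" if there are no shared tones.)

B#7(b9): B# D## F## A# C#
F-sharp dominant ninth sharp five: F# A# C## E G#
Common to both → A#.

A#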